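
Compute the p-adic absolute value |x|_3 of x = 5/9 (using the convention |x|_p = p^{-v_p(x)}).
|5/9|_3 = 9

Step 1 — compute v_3(x) by factoring powers of 3 out of the numerator and denominator: v_3(5/9) = -2. Step 2 — apply |x|_p = p^{-v_p(x)} = 3^{2} = 9.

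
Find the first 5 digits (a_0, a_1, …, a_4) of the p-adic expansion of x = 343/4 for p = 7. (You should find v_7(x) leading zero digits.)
(a_0, …, a_4) = (0, 0, 0, 2, 5)

v_7(343/4) = 3, so a_0 = ... = a_2 = 0. Factor out: x = 7^3 · u with u = 1/4 a unit in ℤ_7. Expand u iteratively via a_{v+i} = u_i mod 7, u_{i+1} = (u_i − a_{v+i})/7:
  u_0 = 1/4;  a_3 = 2;  u_1 = (u_0 − 2)/7 = -1/4
  u_1 = -1/4;  a_4 = 5;  u_2 = (u_1 − 5)/7 = -3/4
Digits: (0, 0, 0, 2, 5).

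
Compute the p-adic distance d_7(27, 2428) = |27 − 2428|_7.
d_7(27, 2428) = 1/2401

Step 1 — x − y = 27 − 2428 = -2401. Step 2 — v_7(-2401) = 4 (factor: -2401 = −(7^4 · 1); the sign does not affect v_p). Step 3 — |x − y|_7 = 7^{-4} = 1/2401.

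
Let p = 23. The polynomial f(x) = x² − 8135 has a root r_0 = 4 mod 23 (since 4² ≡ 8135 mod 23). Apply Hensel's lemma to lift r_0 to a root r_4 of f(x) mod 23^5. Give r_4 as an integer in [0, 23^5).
r_4 = 5400059 (mod 6436343)

Hensel's recurrence: r_{i+1} = r_i − f(r_i)·(f′(r_i))^{-1} mod 23^{i+2}, with f′(x) = 2x. Iterate:
  r_0 = 4 (mod 23)
  r_1 = 27 (mod 529)
  r_2 = 10078 (mod 12167)
  r_3 = 83080 (mod 279841)
  r_4 = 5400059 (mod 6436343)
Final: r_4 = 5400059, and one checks f(r_4) ≡ 0 mod 23^5.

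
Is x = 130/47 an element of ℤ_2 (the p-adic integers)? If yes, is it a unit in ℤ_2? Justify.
x ∈ ℤ_2 but not a unit; v_2(x) = 1 > 0

ℤ_2 = {x ∈ ℚ_2 : v_2(x) ≥ 0} and ℤ_2^× = {x ∈ ℤ_2 : v_2(x) = 0}. Here v_2(130/47) = v_2(num) − v_2(den) = 1; compare against these criteria.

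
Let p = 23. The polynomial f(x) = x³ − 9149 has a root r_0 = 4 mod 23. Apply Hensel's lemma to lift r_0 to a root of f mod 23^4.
r_3 = 228049 (mod 279841)

Hensel: r_{i+1} = r_i − f(r_i)/f′(r_i) mod 23^{i+2}, where f′(x) = 3x². Iterate:
  r_0 = 4 (mod 23)
  r_1 = 50 (mod 529)
  r_2 = 9043 (mod 12167)
  r_3 = 228049 (mod 279841)
Final: r = 228049 with f(r) ≡ 0 mod 23^4.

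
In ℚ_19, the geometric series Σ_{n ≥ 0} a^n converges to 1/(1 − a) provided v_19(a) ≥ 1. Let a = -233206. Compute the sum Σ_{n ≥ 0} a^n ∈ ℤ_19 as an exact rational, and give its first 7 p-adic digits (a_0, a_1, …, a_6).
Σ a^n = 1/(1 − a) = 1/233207;  first 7 digits = (1, 0, 0, 4, 17, 18, 15)

v_19(a) = 3 ≥ 1, so the series converges in ℤ_19 to 1/(1 − a) = 1/(1 − (-233206)) = 1/233207. Expand this rational in ℤ_19: compute digits iteratively via d_i = x_i mod 19, x_{i+1} = (x_i − d_i)/19. The first 7 digits are (1, 0, 0, 4, 17, 18, 15).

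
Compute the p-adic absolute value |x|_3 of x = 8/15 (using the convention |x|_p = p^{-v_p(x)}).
|8/15|_3 = 3

Step 1 — compute v_3(x) by factoring powers of 3 out of the numerator and denominator: v_3(8/15) = -1. Step 2 — apply |x|_p = p^{-v_p(x)} = 3^{1} = 3.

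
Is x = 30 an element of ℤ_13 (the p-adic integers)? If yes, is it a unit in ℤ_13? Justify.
x ∈ ℤ_13^× (unit); v_13(x) = 0

ℤ_13 = {x ∈ ℚ_13 : v_13(x) ≥ 0} and ℤ_13^× = {x ∈ ℤ_13 : v_13(x) = 0}. Here v_13(30) = v_13(num) − v_13(den) = 0; compare against these criteria.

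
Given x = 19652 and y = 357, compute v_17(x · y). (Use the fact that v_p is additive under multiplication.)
v_17(7015764) = 4

v_p(x) = 3 (factor: 19652 = 17^3 · 4); v_p(y) = 1 (factor: 357 = 17^1 · 21). Additivity: v_p(xy) = v_p(x) + v_p(y) = 3 + 1 = 4. (Direct check: xy = 7015764 = 17^4 · (84).)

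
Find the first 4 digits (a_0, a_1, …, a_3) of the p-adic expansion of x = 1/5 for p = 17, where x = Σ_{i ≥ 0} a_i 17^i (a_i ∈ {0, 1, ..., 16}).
(a_0, …, a_3) = (7, 3, 10, 13)

v_17(1/5) = 0 (numerator and denominator both coprime to 17), so x ∈ ℤ_17^×. Compute digits iteratively via a_i = x_i mod 17, x_{i+1} = (x_i − a_i)/17, with x_0 = x:
  x_0 = 1/5;  a_0 = 7;  x_1 = (x_0 − 7)/17 = -2/5
  x_1 = -2/5;  a_1 = 3;  x_2 = (x_1 − 3)/17 = -1/5
  x_2 = -1/5;  a_2 = 10;  x_3 = (x_2 − 10)/17 = -3/5
  x_3 = -3/5;  a_3 = 13;  x_4 = (x_3 − 13)/17 = -4/5
Digits: (7, 3, 10, 13).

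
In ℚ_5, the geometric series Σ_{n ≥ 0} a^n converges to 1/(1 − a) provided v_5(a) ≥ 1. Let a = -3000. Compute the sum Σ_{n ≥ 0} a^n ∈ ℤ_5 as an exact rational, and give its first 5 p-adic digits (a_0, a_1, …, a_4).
Σ a^n = 1/(1 − a) = 1/3001;  first 5 digits = (1, 0, 0, 1, 0)

v_5(a) = 3 ≥ 1, so the series converges in ℤ_5 to 1/(1 − a) = 1/(1 − (-3000)) = 1/3001. Expand this rational in ℤ_5: compute digits iteratively via d_i = x_i mod 5, x_{i+1} = (x_i − d_i)/5. The first 5 digits are (1, 0, 0, 1, 0).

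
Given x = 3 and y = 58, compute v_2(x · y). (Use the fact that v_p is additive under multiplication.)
v_2(174) = 1

v_p(x) = 0 (factor: 3 = 2^0 · 3); v_p(y) = 1 (factor: 58 = 2^1 · 29). Additivity: v_p(xy) = v_p(x) + v_p(y) = 0 + 1 = 1. (Direct check: xy = 174 = 2^1 · (87).)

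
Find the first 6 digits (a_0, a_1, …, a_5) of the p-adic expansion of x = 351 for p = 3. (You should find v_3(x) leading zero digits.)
(a_0, …, a_5) = (0, 0, 0, 1, 1, 1)

v_3(351) = 3, so a_0 = ... = a_2 = 0. Factor out: x = 3^3 · u with u = 13 a unit in ℤ_3. Expand u iteratively via a_{v+i} = u_i mod 3, u_{i+1} = (u_i − a_{v+i})/3:
  u_0 = 13;  a_3 = 1;  u_1 = (u_0 − 1)/3 = 4
  u_1 = 4;  a_4 = 1;  u_2 = (u_1 − 1)/3 = 1
  u_2 = 1;  a_5 = 1;  u_3 = (u_2 − 1)/3 = 0
Digits: (0, 0, 0, 1, 1, 1).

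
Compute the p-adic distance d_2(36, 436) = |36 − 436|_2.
d_2(36, 436) = 1/16

Step 1 — x − y = 36 − 436 = -400. Step 2 — v_2(-400) = 4 (factor: -400 = −(2^4 · 25); the sign does not affect v_p). Step 3 — |x − y|_2 = 2^{-4} = 1/16.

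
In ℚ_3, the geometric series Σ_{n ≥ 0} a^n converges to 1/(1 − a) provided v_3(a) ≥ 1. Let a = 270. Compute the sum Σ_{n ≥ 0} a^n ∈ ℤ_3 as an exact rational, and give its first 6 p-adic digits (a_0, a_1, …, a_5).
Σ a^n = 1/(1 − a) = -1/269;  first 6 digits = (1, 0, 0, 1, 0, 1)

v_3(a) = 3 ≥ 1, so the series converges in ℤ_3 to 1/(1 − a) = 1/(1 − 270) = -1/269. Expand this rational in ℤ_3: compute digits iteratively via d_i = x_i mod 3, x_{i+1} = (x_i − d_i)/3. The first 6 digits are (1, 0, 0, 1, 0, 1).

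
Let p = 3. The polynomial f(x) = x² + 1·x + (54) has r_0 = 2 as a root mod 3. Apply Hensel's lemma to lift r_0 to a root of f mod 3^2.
r_1 = 8 (mod 9)

Hensel: r_{i+1} = r_i − f(r_i)·(f′(r_i))^{-1} mod 3^{i+2}, f′(x) = 2x + 1. Iterate:
  r_0 = 2 (mod 3)
  r_1 = 8 (mod 9)
Final: r = 8 satisfies f(r) ≡ 0 mod 3^2.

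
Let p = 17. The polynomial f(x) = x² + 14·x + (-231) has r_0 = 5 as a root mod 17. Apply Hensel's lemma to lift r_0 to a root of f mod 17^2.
r_1 = 107 (mod 289)

Hensel: r_{i+1} = r_i − f(r_i)·(f′(r_i))^{-1} mod 17^{i+2}, f′(x) = 2x + 14. Iterate:
  r_0 = 5 (mod 17)
  r_1 = 107 (mod 289)
Final: r = 107 satisfies f(r) ≡ 0 mod 17^2.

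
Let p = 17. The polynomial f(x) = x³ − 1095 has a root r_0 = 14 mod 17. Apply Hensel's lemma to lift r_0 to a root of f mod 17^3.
r_2 = 4213 (mod 4913)

Hensel: r_{i+1} = r_i − f(r_i)/f′(r_i) mod 17^{i+2}, where f′(x) = 3x². Iterate:
  r_0 = 14 (mod 17)
  r_1 = 167 (mod 289)
  r_2 = 4213 (mod 4913)
Final: r = 4213 with f(r) ≡ 0 mod 17^3.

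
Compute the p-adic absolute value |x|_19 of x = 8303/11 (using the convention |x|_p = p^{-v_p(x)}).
|8303/11|_19 = 1/361

Step 1 — compute v_19(x) by factoring powers of 19 out of the numerator and denominator: v_19(8303/11) = 2. Step 2 — apply |x|_p = p^{-v_p(x)} = 19^{-2} = 1/361.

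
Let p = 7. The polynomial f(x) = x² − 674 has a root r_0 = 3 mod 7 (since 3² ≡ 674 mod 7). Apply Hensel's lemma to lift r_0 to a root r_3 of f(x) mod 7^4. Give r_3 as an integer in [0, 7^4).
r_3 = 2327 (mod 2401)

Hensel's recurrence: r_{i+1} = r_i − f(r_i)·(f′(r_i))^{-1} mod 7^{i+2}, with f′(x) = 2x. Iterate:
  r_0 = 3 (mod 7)
  r_1 = 24 (mod 49)
  r_2 = 269 (mod 343)
  r_3 = 2327 (mod 2401)
Final: r_3 = 2327, and one checks f(r_3) ≡ 0 mod 7^4.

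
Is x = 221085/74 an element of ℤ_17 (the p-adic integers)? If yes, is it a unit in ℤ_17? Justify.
x ∈ ℤ_17 but not a unit; v_17(x) = 3 > 0

ℤ_17 = {x ∈ ℚ_17 : v_17(x) ≥ 0} and ℤ_17^× = {x ∈ ℤ_17 : v_17(x) = 0}. Here v_17(221085/74) = v_17(num) − v_17(den) = 3; compare against these criteria.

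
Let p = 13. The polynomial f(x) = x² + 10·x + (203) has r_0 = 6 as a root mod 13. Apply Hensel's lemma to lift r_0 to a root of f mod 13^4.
r_3 = 16347 (mod 28561)

Hensel: r_{i+1} = r_i − f(r_i)·(f′(r_i))^{-1} mod 13^{i+2}, f′(x) = 2x + 10. Iterate:
  r_0 = 6 (mod 13)
  r_1 = 123 (mod 169)
  r_2 = 968 (mod 2197)
  r_3 = 16347 (mod 28561)
Final: r = 16347 satisfies f(r) ≡ 0 mod 13^4.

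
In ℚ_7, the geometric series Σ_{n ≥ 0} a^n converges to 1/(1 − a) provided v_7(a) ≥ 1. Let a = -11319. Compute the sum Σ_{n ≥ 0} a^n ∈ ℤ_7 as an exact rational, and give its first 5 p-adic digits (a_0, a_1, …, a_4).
Σ a^n = 1/(1 − a) = 1/11320;  first 5 digits = (1, 0, 0, 2, 2)

v_7(a) = 3 ≥ 1, so the series converges in ℤ_7 to 1/(1 − a) = 1/(1 − (-11319)) = 1/11320. Expand this rational in ℤ_7: compute digits iteratively via d_i = x_i mod 7, x_{i+1} = (x_i − d_i)/7. The first 5 digits are (1, 0, 0, 2, 2).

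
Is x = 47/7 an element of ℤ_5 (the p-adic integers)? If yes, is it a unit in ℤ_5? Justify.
x ∈ ℤ_5^× (unit); v_5(x) = 0

ℤ_5 = {x ∈ ℚ_5 : v_5(x) ≥ 0} and ℤ_5^× = {x ∈ ℤ_5 : v_5(x) = 0}. Here v_5(47/7) = v_5(num) − v_5(den) = 0; compare against these criteria.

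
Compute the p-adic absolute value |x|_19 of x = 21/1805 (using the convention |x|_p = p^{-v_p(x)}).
|21/1805|_19 = 361

Step 1 — compute v_19(x) by factoring powers of 19 out of the numerator and denominator: v_19(21/1805) = -2. Step 2 — apply |x|_p = p^{-v_p(x)} = 19^{2} = 361.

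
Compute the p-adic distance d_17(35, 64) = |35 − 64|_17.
d_17(35, 64) = 1

Step 1 — x − y = 35 − 64 = -29. Step 2 — v_17(-29) = 0 (factor: -29 = −(17^0 · 29); the sign does not affect v_p). Step 3 — |x − y|_17 = 17^{0} = 1.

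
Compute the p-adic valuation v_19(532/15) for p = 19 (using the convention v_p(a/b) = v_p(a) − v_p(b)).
v_19(532/15) = 1

Factor powers of 19 from the numerator and denominator of the reduced fraction: 532 = 19^1 · 28 and 15 = 19^0 · 15. Apply v_p(a/b) = v_p(a) − v_p(b): v_19(532/15) = 1 − 0 = 1.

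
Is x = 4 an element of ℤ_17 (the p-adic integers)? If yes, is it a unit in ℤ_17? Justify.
x ∈ ℤ_17^× (unit); v_17(x) = 0

ℤ_17 = {x ∈ ℚ_17 : v_17(x) ≥ 0} and ℤ_17^× = {x ∈ ℤ_17 : v_17(x) = 0}. Here v_17(4) = v_17(num) − v_17(den) = 0; compare against these criteria.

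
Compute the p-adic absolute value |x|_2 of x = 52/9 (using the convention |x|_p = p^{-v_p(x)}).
|52/9|_2 = 1/4

Step 1 — compute v_2(x) by factoring powers of 2 out of the numerator and denominator: v_2(52/9) = 2. Step 2 — apply |x|_p = p^{-v_p(x)} = 2^{-2} = 1/4.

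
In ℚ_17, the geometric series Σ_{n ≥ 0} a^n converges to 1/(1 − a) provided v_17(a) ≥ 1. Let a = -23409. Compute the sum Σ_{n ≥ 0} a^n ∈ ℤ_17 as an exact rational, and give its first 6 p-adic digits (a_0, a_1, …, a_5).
Σ a^n = 1/(1 − a) = 1/23410;  first 6 digits = (1, 0, 4, 12, 15, 11)

v_17(a) = 2 ≥ 1, so the series converges in ℤ_17 to 1/(1 − a) = 1/(1 − (-23409)) = 1/23410. Expand this rational in ℤ_17: compute digits iteratively via d_i = x_i mod 17, x_{i+1} = (x_i − d_i)/17. The first 6 digits are (1, 0, 4, 12, 15, 11).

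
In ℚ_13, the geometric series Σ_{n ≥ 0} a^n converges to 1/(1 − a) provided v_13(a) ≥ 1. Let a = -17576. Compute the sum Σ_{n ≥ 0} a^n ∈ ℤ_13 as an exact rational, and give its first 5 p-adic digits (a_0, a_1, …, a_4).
Σ a^n = 1/(1 − a) = 1/17577;  first 5 digits = (1, 0, 0, 5, 12)

v_13(a) = 3 ≥ 1, so the series converges in ℤ_13 to 1/(1 − a) = 1/(1 − (-17576)) = 1/17577. Expand this rational in ℤ_13: compute digits iteratively via d_i = x_i mod 13, x_{i+1} = (x_i − d_i)/13. The first 5 digits are (1, 0, 0, 5, 12).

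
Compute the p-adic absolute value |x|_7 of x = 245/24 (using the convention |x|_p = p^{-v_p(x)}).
|245/24|_7 = 1/49

Step 1 — compute v_7(x) by factoring powers of 7 out of the numerator and denominator: v_7(245/24) = 2. Step 2 — apply |x|_p = p^{-v_p(x)} = 7^{-2} = 1/49.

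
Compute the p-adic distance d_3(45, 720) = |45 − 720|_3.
d_3(45, 720) = 1/27

Step 1 — x − y = 45 − 720 = -675. Step 2 — v_3(-675) = 3 (factor: -675 = −(3^3 · 25); the sign does not affect v_p). Step 3 — |x − y|_3 = 3^{-3} = 1/27.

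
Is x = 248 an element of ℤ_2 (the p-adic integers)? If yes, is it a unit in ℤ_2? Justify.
x ∈ ℤ_2 but not a unit; v_2(x) = 3 > 0

ℤ_2 = {x ∈ ℚ_2 : v_2(x) ≥ 0} and ℤ_2^× = {x ∈ ℤ_2 : v_2(x) = 0}. Here v_2(248) = v_2(num) − v_2(den) = 3; compare against these criteria.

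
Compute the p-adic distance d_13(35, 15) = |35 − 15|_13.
d_13(35, 15) = 1

Step 1 — x − y = 35 − 15 = 20. Step 2 — v_13(20) = 0 (factor: 20 = (13^0 · 20); the sign does not affect v_p). Step 3 — |x − y|_13 = 13^{0} = 1.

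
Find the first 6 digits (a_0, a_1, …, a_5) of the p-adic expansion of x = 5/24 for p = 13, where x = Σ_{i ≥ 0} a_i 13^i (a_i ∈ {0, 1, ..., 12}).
(a_0, …, a_5) = (4, 10, 3, 10, 3, 10)

v_13(5/24) = 0 (numerator and denominator both coprime to 13), so x ∈ ℤ_13^×. Compute digits iteratively via a_i = x_i mod 13, x_{i+1} = (x_i − a_i)/13, with x_0 = x:
  x_0 = 5/24;  a_0 = 4;  x_1 = (x_0 − 4)/13 = -7/24
  x_1 = -7/24;  a_1 = 10;  x_2 = (x_1 − 10)/13 = -19/24
  x_2 = -19/24;  a_2 = 3;  x_3 = (x_2 − 3)/13 = -7/24
  x_3 = -7/24;  a_3 = 10;  x_4 = (x_3 − 10)/13 = -19/24
  x_4 = -19/24;  a_4 = 3;  x_5 = (x_4 − 3)/13 = -7/24
  x_5 = -7/24;  a_5 = 10;  x_6 = (x_5 − 10)/13 = -19/24
Digits: (4, 10, 3, 10, 3, 10).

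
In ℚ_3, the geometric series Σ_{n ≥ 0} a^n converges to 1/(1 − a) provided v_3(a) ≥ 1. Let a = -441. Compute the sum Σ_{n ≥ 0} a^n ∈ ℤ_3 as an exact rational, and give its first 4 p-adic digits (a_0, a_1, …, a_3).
Σ a^n = 1/(1 − a) = 1/442;  first 4 digits = (1, 0, 2, 1)

v_3(a) = 2 ≥ 1, so the series converges in ℤ_3 to 1/(1 − a) = 1/(1 − (-441)) = 1/442. Expand this rational in ℤ_3: compute digits iteratively via d_i = x_i mod 3, x_{i+1} = (x_i − d_i)/3. The first 4 digits are (1, 0, 2, 1).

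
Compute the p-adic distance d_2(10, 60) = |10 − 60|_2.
d_2(10, 60) = 1/2

Step 1 — x − y = 10 − 60 = -50. Step 2 — v_2(-50) = 1 (factor: -50 = −(2^1 · 25); the sign does not affect v_p). Step 3 — |x − y|_2 = 2^{-1} = 1/2.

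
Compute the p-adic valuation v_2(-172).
v_2(-172) = 2

v_2(n) is the largest exponent k such that 2^k divides n. Factor out: -172 = -2^2 · 43. (Sign doesn't affect v_p.) So v_2(-172) = 2.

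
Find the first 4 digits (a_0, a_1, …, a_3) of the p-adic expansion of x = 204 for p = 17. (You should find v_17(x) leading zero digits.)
(a_0, …, a_3) = (0, 12, 0, 0)

v_17(204) = 1, so a_0 = ... = a_0 = 0. Factor out: x = 17^1 · u with u = 12 a unit in ℤ_17. Expand u iteratively via a_{v+i} = u_i mod 17, u_{i+1} = (u_i − a_{v+i})/17:
  u_0 = 12;  a_1 = 12;  u_1 = (u_0 − 12)/17 = 0
  u_1 = 0;  a_2 = 0;  u_2 = (u_1 − 0)/17 = 0
  u_2 = 0;  a_3 = 0;  u_3 = (u_2 − 0)/17 = 0
Digits: (0, 12, 0, 0).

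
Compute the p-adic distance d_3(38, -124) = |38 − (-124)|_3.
d_3(38, -124) = 1/81

Step 1 — x − y = 38 − (-124) = 162. Step 2 — v_3(162) = 4 (factor: 162 = (3^4 · 2); the sign does not affect v_p). Step 3 — |x − y|_3 = 3^{-4} = 1/81.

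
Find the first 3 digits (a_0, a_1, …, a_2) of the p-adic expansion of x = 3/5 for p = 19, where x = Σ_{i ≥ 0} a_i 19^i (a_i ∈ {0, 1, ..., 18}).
(a_0, …, a_2) = (12, 7, 11)

v_19(3/5) = 0 (numerator and denominator both coprime to 19), so x ∈ ℤ_19^×. Compute digits iteratively via a_i = x_i mod 19, x_{i+1} = (x_i − a_i)/19, with x_0 = x:
  x_0 = 3/5;  a_0 = 12;  x_1 = (x_0 − 12)/19 = -3/5
  x_1 = -3/5;  a_1 = 7;  x_2 = (x_1 − 7)/19 = -2/5
  x_2 = -2/5;  a_2 = 11;  x_3 = (x_2 − 11)/19 = -3/5
Digits: (12, 7, 11).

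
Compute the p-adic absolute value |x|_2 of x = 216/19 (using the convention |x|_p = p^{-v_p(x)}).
|216/19|_2 = 1/8

Step 1 — compute v_2(x) by factoring powers of 2 out of the numerator and denominator: v_2(216/19) = 3. Step 2 — apply |x|_p = p^{-v_p(x)} = 2^{-3} = 1/8.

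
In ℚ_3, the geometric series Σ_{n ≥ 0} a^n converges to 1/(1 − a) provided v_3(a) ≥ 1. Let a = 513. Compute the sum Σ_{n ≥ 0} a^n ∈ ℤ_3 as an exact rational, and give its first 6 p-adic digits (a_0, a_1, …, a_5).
Σ a^n = 1/(1 − a) = -1/512;  first 6 digits = (1, 0, 0, 1, 0, 2)

v_3(a) = 3 ≥ 1, so the series converges in ℤ_3 to 1/(1 − a) = 1/(1 − 513) = -1/512. Expand this rational in ℤ_3: compute digits iteratively via d_i = x_i mod 3, x_{i+1} = (x_i − d_i)/3. The first 6 digits are (1, 0, 0, 1, 0, 2).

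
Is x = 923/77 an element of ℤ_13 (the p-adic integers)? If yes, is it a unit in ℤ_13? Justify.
x ∈ ℤ_13 but not a unit; v_13(x) = 1 > 0

ℤ_13 = {x ∈ ℚ_13 : v_13(x) ≥ 0} and ℤ_13^× = {x ∈ ℤ_13 : v_13(x) = 0}. Here v_13(923/77) = v_13(num) − v_13(den) = 1; compare against these criteria.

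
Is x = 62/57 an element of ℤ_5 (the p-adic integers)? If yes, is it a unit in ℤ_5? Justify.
x ∈ ℤ_5^× (unit); v_5(x) = 0

ℤ_5 = {x ∈ ℚ_5 : v_5(x) ≥ 0} and ℤ_5^× = {x ∈ ℤ_5 : v_5(x) = 0}. Here v_5(62/57) = v_5(num) − v_5(den) = 0; compare against these criteria.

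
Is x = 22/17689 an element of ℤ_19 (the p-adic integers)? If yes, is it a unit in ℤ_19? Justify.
x ∉ ℤ_19 (v_19(x) = -2 < 0)

ℤ_19 = {x ∈ ℚ_19 : v_19(x) ≥ 0} and ℤ_19^× = {x ∈ ℤ_19 : v_19(x) = 0}. Here v_19(22/17689) = v_19(num) − v_19(den) = -2; compare against these criteria.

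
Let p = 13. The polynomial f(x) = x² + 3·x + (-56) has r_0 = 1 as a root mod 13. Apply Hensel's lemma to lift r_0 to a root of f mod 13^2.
r_1 = 79 (mod 169)

Hensel: r_{i+1} = r_i − f(r_i)·(f′(r_i))^{-1} mod 13^{i+2}, f′(x) = 2x + 3. Iterate:
  r_0 = 1 (mod 13)
  r_1 = 79 (mod 169)
Final: r = 79 satisfies f(r) ≡ 0 mod 13^2.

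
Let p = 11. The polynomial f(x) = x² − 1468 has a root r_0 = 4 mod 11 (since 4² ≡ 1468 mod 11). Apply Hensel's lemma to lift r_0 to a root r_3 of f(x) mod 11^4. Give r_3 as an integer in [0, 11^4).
r_3 = 7506 (mod 14641)

Hensel's recurrence: r_{i+1} = r_i − f(r_i)·(f′(r_i))^{-1} mod 11^{i+2}, with f′(x) = 2x. Iterate:
  r_0 = 4 (mod 11)
  r_1 = 4 (mod 121)
  r_2 = 851 (mod 1331)
  r_3 = 7506 (mod 14641)
Final: r_3 = 7506, and one checks f(r_3) ≡ 0 mod 11^4.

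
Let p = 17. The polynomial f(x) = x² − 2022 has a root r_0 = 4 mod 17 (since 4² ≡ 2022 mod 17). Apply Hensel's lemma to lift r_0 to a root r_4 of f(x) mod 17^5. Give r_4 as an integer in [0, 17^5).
r_4 = 991308 (mod 1419857)

Hensel's recurrence: r_{i+1} = r_i − f(r_i)·(f′(r_i))^{-1} mod 17^{i+2}, with f′(x) = 2x. Iterate:
  r_0 = 4 (mod 17)
  r_1 = 38 (mod 289)
  r_2 = 3795 (mod 4913)
  r_3 = 72577 (mod 83521)
  r_4 = 991308 (mod 1419857)
Final: r_4 = 991308, and one checks f(r_4) ≡ 0 mod 17^5.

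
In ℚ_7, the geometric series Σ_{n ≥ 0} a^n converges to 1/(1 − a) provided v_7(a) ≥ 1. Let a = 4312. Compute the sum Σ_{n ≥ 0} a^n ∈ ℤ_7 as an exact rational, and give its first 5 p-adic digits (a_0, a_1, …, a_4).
Σ a^n = 1/(1 − a) = -1/4311;  first 5 digits = (1, 0, 4, 5, 3)

v_7(a) = 2 ≥ 1, so the series converges in ℤ_7 to 1/(1 − a) = 1/(1 − 4312) = -1/4311. Expand this rational in ℤ_7: compute digits iteratively via d_i = x_i mod 7, x_{i+1} = (x_i − d_i)/7. The first 5 digits are (1, 0, 4, 5, 3).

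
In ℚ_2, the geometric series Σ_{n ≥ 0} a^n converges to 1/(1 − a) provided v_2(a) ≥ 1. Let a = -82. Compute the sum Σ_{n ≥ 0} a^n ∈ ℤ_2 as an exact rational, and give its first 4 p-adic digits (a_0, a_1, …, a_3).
Σ a^n = 1/(1 − a) = 1/83;  first 4 digits = (1, 1, 0, 1)

v_2(a) = 1 ≥ 1, so the series converges in ℤ_2 to 1/(1 − a) = 1/(1 − (-82)) = 1/83. Expand this rational in ℤ_2: compute digits iteratively via d_i = x_i mod 2, x_{i+1} = (x_i − d_i)/2. The first 4 digits are (1, 1, 0, 1).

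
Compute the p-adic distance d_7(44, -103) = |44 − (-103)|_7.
d_7(44, -103) = 1/49

Step 1 — x − y = 44 − (-103) = 147. Step 2 — v_7(147) = 2 (factor: 147 = (7^2 · 3); the sign does not affect v_p). Step 3 — |x − y|_7 = 7^{-2} = 1/49.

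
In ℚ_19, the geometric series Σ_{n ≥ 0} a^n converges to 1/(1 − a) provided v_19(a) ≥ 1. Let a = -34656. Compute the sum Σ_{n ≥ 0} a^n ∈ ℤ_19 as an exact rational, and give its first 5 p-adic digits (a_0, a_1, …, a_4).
Σ a^n = 1/(1 − a) = 1/34657;  first 5 digits = (1, 0, 18, 13, 0)

v_19(a) = 2 ≥ 1, so the series converges in ℤ_19 to 1/(1 − a) = 1/(1 − (-34656)) = 1/34657. Expand this rational in ℤ_19: compute digits iteratively via d_i = x_i mod 19, x_{i+1} = (x_i − d_i)/19. The first 5 digits are (1, 0, 18, 13, 0).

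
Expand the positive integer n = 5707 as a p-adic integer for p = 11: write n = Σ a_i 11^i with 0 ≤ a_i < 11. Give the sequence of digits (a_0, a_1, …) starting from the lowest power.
(a_0, a_1, …) = (9, 1, 3, 4)

Repeated division by 11 gives the digits low-to-high: 5707 = 9 + 1·11^1 + 3·11^2 + 4·11^3. Digit sequence: (9, 1, 3, 4).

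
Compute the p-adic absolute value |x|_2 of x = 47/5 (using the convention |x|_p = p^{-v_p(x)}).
|47/5|_2 = 1

Step 1 — compute v_2(x) by factoring powers of 2 out of the numerator and denominator: v_2(47/5) = 0. Step 2 — apply |x|_p = p^{-v_p(x)} = 2^{0} = 1.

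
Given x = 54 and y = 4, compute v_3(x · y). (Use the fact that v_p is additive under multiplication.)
v_3(216) = 3

v_p(x) = 3 (factor: 54 = 3^3 · 2); v_p(y) = 0 (factor: 4 = 3^0 · 4). Additivity: v_p(xy) = v_p(x) + v_p(y) = 3 + 0 = 3. (Direct check: xy = 216 = 3^3 · (8).)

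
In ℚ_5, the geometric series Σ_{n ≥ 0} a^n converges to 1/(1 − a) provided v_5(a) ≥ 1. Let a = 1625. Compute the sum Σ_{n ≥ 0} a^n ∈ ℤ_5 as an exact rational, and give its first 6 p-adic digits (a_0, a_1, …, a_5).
Σ a^n = 1/(1 − a) = -1/1624;  first 6 digits = (1, 0, 0, 3, 2, 0)

v_5(a) = 3 ≥ 1, so the series converges in ℤ_5 to 1/(1 − a) = 1/(1 − 1625) = -1/1624. Expand this rational in ℤ_5: compute digits iteratively via d_i = x_i mod 5, x_{i+1} = (x_i − d_i)/5. The first 6 digits are (1, 0, 0, 3, 2, 0).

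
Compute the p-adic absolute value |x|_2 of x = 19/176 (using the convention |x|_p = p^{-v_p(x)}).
|19/176|_2 = 16

Step 1 — compute v_2(x) by factoring powers of 2 out of the numerator and denominator: v_2(19/176) = -4. Step 2 — apply |x|_p = p^{-v_p(x)} = 2^{4} = 16.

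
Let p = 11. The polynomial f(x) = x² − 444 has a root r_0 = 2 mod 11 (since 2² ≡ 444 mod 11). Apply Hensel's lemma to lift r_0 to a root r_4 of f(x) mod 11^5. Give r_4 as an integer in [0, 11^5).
r_4 = 119539 (mod 161051)

Hensel's recurrence: r_{i+1} = r_i − f(r_i)·(f′(r_i))^{-1} mod 11^{i+2}, with f′(x) = 2x. Iterate:
  r_0 = 2 (mod 11)
  r_1 = 112 (mod 121)
  r_2 = 1080 (mod 1331)
  r_3 = 2411 (mod 14641)
  r_4 = 119539 (mod 161051)
Final: r_4 = 119539, and one checks f(r_4) ≡ 0 mod 11^5.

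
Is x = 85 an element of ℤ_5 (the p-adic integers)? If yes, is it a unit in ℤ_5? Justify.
x ∈ ℤ_5 but not a unit; v_5(x) = 1 > 0

ℤ_5 = {x ∈ ℚ_5 : v_5(x) ≥ 0} and ℤ_5^× = {x ∈ ℤ_5 : v_5(x) = 0}. Here v_5(85) = v_5(num) − v_5(den) = 1; compare against these criteria.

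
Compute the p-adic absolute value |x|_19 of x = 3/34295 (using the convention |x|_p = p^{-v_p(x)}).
|3/34295|_19 = 6859

Step 1 — compute v_19(x) by factoring powers of 19 out of the numerator and denominator: v_19(3/34295) = -3. Step 2 — apply |x|_p = p^{-v_p(x)} = 19^{3} = 6859.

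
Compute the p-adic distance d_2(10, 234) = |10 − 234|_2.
d_2(10, 234) = 1/32

Step 1 — x − y = 10 − 234 = -224. Step 2 — v_2(-224) = 5 (factor: -224 = −(2^5 · 7); the sign does not affect v_p). Step 3 — |x − y|_2 = 2^{-5} = 1/32.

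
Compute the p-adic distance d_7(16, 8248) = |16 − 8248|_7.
d_7(16, 8248) = 1/343

Step 1 — x − y = 16 − 8248 = -8232. Step 2 — v_7(-8232) = 3 (factor: -8232 = −(7^3 · 24); the sign does not affect v_p). Step 3 — |x − y|_7 = 7^{-3} = 1/343.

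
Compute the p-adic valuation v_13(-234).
v_13(-234) = 1

v_13(n) is the largest exponent k such that 13^k divides n. Factor out: -234 = -13^1 · 18. (Sign doesn't affect v_p.) So v_13(-234) = 1.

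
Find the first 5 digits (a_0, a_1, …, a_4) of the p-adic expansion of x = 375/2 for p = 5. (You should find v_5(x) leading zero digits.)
(a_0, …, a_4) = (0, 0, 0, 4, 2)

v_5(375/2) = 3, so a_0 = ... = a_2 = 0. Factor out: x = 5^3 · u with u = 3/2 a unit in ℤ_5. Expand u iteratively via a_{v+i} = u_i mod 5, u_{i+1} = (u_i − a_{v+i})/5:
  u_0 = 3/2;  a_3 = 4;  u_1 = (u_0 − 4)/5 = -1/2
  u_1 = -1/2;  a_4 = 2;  u_2 = (u_1 − 2)/5 = -1/2
Digits: (0, 0, 0, 4, 2).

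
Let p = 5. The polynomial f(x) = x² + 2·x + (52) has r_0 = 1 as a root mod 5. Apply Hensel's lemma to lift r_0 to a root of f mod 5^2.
r_1 = 6 (mod 25)

Hensel: r_{i+1} = r_i − f(r_i)·(f′(r_i))^{-1} mod 5^{i+2}, f′(x) = 2x + 2. Iterate:
  r_0 = 1 (mod 5)
  r_1 = 6 (mod 25)
Final: r = 6 satisfies f(r) ≡ 0 mod 5^2.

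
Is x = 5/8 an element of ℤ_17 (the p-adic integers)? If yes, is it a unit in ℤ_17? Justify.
x ∈ ℤ_17^× (unit); v_17(x) = 0

ℤ_17 = {x ∈ ℚ_17 : v_17(x) ≥ 0} and ℤ_17^× = {x ∈ ℤ_17 : v_17(x) = 0}. Here v_17(5/8) = v_17(num) − v_17(den) = 0; compare against these criteria.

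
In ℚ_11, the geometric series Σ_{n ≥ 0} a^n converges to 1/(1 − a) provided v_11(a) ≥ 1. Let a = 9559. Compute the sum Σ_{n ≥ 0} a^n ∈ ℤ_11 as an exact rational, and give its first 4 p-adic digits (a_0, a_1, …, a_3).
Σ a^n = 1/(1 − a) = -1/9558;  first 4 digits = (1, 0, 2, 7)

v_11(a) = 2 ≥ 1, so the series converges in ℤ_11 to 1/(1 − a) = 1/(1 − 9559) = -1/9558. Expand this rational in ℤ_11: compute digits iteratively via d_i = x_i mod 11, x_{i+1} = (x_i − d_i)/11. The first 4 digits are (1, 0, 2, 7).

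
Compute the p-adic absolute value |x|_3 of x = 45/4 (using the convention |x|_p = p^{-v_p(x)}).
|45/4|_3 = 1/9

Step 1 — compute v_3(x) by factoring powers of 3 out of the numerator and denominator: v_3(45/4) = 2. Step 2 — apply |x|_p = p^{-v_p(x)} = 3^{-2} = 1/9.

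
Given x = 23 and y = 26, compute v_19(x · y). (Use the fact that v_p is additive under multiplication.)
v_19(598) = 0

v_p(x) = 0 (factor: 23 = 19^0 · 23); v_p(y) = 0 (factor: 26 = 19^0 · 26). Additivity: v_p(xy) = v_p(x) + v_p(y) = 0 + 0 = 0. (Direct check: xy = 598 = 19^0 · (598).)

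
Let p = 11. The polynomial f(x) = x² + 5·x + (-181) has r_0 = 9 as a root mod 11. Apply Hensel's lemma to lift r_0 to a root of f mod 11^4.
r_3 = 13132 (mod 14641)

Hensel: r_{i+1} = r_i − f(r_i)·(f′(r_i))^{-1} mod 11^{i+2}, f′(x) = 2x + 5. Iterate:
  r_0 = 9 (mod 11)
  r_1 = 64 (mod 121)
  r_2 = 1153 (mod 1331)
  r_3 = 13132 (mod 14641)
Final: r = 13132 satisfies f(r) ≡ 0 mod 11^4.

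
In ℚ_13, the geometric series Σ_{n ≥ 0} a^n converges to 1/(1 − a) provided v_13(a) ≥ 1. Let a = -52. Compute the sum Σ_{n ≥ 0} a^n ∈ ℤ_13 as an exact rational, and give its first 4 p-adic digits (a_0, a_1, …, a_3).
Σ a^n = 1/(1 − a) = 1/53;  first 4 digits = (1, 9, 2, 2)

v_13(a) = 1 ≥ 1, so the series converges in ℤ_13 to 1/(1 − a) = 1/(1 − (-52)) = 1/53. Expand this rational in ℤ_13: compute digits iteratively via d_i = x_i mod 13, x_{i+1} = (x_i − d_i)/13. The first 4 digits are (1, 9, 2, 2).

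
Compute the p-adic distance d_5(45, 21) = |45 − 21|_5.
d_5(45, 21) = 1

Step 1 — x − y = 45 − 21 = 24. Step 2 — v_5(24) = 0 (factor: 24 = (5^0 · 24); the sign does not affect v_p). Step 3 — |x − y|_5 = 5^{0} = 1.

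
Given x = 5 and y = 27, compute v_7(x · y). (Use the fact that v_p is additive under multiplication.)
v_7(135) = 0

v_p(x) = 0 (factor: 5 = 7^0 · 5); v_p(y) = 0 (factor: 27 = 7^0 · 27). Additivity: v_p(xy) = v_p(x) + v_p(y) = 0 + 0 = 0. (Direct check: xy = 135 = 7^0 · (135).)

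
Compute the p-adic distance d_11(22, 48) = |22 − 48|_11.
d_11(22, 48) = 1

Step 1 — x − y = 22 − 48 = -26. Step 2 — v_11(-26) = 0 (factor: -26 = −(11^0 · 26); the sign does not affect v_p). Step 3 — |x − y|_11 = 11^{0} = 1.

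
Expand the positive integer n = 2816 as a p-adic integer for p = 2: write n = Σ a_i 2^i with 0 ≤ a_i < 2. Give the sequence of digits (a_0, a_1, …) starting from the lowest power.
(a_0, a_1, …) = (0, 0, 0, 0, 0, 0, 0, 0, 1, 1, 0, 1)

Repeated division by 2 gives the digits low-to-high: 2816 = 1·2^8 + 1·2^9 + 1·2^11. Digit sequence: (0, 0, 0, 0, 0, 0, 0, 0, 1, 1, 0, 1).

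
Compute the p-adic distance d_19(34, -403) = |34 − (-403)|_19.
d_19(34, -403) = 1/19

Step 1 — x − y = 34 − (-403) = 437. Step 2 — v_19(437) = 1 (factor: 437 = (19^1 · 23); the sign does not affect v_p). Step 3 — |x − y|_19 = 19^{-1} = 1/19.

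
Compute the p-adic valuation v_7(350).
v_7(350) = 1

v_7(n) is the largest exponent k such that 7^k divides n. Factor out: 350 = 7^1 · 50. (Sign doesn't affect v_p.) So v_7(350) = 1.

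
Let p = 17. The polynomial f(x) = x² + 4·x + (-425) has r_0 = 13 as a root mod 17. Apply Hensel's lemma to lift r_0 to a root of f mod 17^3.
r_2 = 1407 (mod 4913)

Hensel: r_{i+1} = r_i − f(r_i)·(f′(r_i))^{-1} mod 17^{i+2}, f′(x) = 2x + 4. Iterate:
  r_0 = 13 (mod 17)
  r_1 = 251 (mod 289)
  r_2 = 1407 (mod 4913)
Final: r = 1407 satisfies f(r) ≡ 0 mod 17^3.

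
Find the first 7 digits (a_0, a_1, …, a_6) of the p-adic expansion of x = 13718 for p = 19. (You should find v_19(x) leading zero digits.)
(a_0, …, a_6) = (0, 0, 0, 2, 0, 0, 0)

v_19(13718) = 3, so a_0 = ... = a_2 = 0. Factor out: x = 19^3 · u with u = 2 a unit in ℤ_19. Expand u iteratively via a_{v+i} = u_i mod 19, u_{i+1} = (u_i − a_{v+i})/19:
  u_0 = 2;  a_3 = 2;  u_1 = (u_0 − 2)/19 = 0
  u_1 = 0;  a_4 = 0;  u_2 = (u_1 − 0)/19 = 0
  u_2 = 0;  a_5 = 0;  u_3 = (u_2 − 0)/19 = 0
  u_3 = 0;  a_6 = 0;  u_4 = (u_3 − 0)/19 = 0
Digits: (0, 0, 0, 2, 0, 0, 0).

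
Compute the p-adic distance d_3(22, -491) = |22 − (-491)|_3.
d_3(22, -491) = 1/27

Step 1 — x − y = 22 − (-491) = 513. Step 2 — v_3(513) = 3 (factor: 513 = (3^3 · 19); the sign does not affect v_p). Step 3 — |x − y|_3 = 3^{-3} = 1/27.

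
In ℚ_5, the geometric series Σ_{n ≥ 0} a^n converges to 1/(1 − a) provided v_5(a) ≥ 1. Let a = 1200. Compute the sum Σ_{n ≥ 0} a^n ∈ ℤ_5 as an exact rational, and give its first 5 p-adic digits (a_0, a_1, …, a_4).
Σ a^n = 1/(1 − a) = -1/1199;  first 5 digits = (1, 0, 3, 4, 0)

v_5(a) = 2 ≥ 1, so the series converges in ℤ_5 to 1/(1 − a) = 1/(1 − 1200) = -1/1199. Expand this rational in ℤ_5: compute digits iteratively via d_i = x_i mod 5, x_{i+1} = (x_i − d_i)/5. The first 5 digits are (1, 0, 3, 4, 0).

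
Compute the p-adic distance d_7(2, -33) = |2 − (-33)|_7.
d_7(2, -33) = 1/7

Step 1 — x − y = 2 − (-33) = 35. Step 2 — v_7(35) = 1 (factor: 35 = (7^1 · 5); the sign does not affect v_p). Step 3 — |x − y|_7 = 7^{-1} = 1/7.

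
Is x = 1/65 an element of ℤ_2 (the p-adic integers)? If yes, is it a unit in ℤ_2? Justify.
x ∈ ℤ_2^× (unit); v_2(x) = 0

ℤ_2 = {x ∈ ℚ_2 : v_2(x) ≥ 0} and ℤ_2^× = {x ∈ ℤ_2 : v_2(x) = 0}. Here v_2(1/65) = v_2(num) − v_2(den) = 0; compare against these criteria.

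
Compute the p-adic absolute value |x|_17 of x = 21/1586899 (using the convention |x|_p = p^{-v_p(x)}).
|21/1586899|_17 = 83521

Step 1 — compute v_17(x) by factoring powers of 17 out of the numerator and denominator: v_17(21/1586899) = -4. Step 2 — apply |x|_p = p^{-v_p(x)} = 17^{4} = 83521.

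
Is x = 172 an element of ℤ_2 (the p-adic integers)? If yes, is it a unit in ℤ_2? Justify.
x ∈ ℤ_2 but not a unit; v_2(x) = 2 > 0

ℤ_2 = {x ∈ ℚ_2 : v_2(x) ≥ 0} and ℤ_2^× = {x ∈ ℤ_2 : v_2(x) = 0}. Here v_2(172) = v_2(num) − v_2(den) = 2; compare against these criteria.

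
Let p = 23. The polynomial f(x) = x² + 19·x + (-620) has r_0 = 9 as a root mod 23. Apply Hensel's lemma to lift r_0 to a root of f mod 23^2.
r_1 = 262 (mod 529)

Hensel: r_{i+1} = r_i − f(r_i)·(f′(r_i))^{-1} mod 23^{i+2}, f′(x) = 2x + 19. Iterate:
  r_0 = 9 (mod 23)
  r_1 = 262 (mod 529)
Final: r = 262 satisfies f(r) ≡ 0 mod 23^2.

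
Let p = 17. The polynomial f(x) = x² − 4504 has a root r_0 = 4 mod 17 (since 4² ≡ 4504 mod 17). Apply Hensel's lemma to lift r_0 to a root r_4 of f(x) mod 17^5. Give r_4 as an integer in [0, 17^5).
r_4 = 433487 (mod 1419857)

Hensel's recurrence: r_{i+1} = r_i − f(r_i)·(f′(r_i))^{-1} mod 17^{i+2}, with f′(x) = 2x. Iterate:
  r_0 = 4 (mod 17)
  r_1 = 276 (mod 289)
  r_2 = 1143 (mod 4913)
  r_3 = 15882 (mod 83521)
  r_4 = 433487 (mod 1419857)
Final: r_4 = 433487, and one checks f(r_4) ≡ 0 mod 17^5.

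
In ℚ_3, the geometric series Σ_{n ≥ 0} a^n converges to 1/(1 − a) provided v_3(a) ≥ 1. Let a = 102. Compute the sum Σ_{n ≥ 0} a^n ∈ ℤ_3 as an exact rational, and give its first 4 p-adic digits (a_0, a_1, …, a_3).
Σ a^n = 1/(1 − a) = -1/101;  first 4 digits = (1, 1, 0, 0)

v_3(a) = 1 ≥ 1, so the series converges in ℤ_3 to 1/(1 − a) = 1/(1 − 102) = -1/101. Expand this rational in ℤ_3: compute digits iteratively via d_i = x_i mod 3, x_{i+1} = (x_i − d_i)/3. The first 4 digits are (1, 1, 0, 0).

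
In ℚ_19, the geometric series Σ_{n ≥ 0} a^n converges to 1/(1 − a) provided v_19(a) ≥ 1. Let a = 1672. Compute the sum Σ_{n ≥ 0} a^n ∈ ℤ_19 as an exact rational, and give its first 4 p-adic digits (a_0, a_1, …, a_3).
Σ a^n = 1/(1 − a) = -1/1671;  first 4 digits = (1, 12, 15, 7)

v_19(a) = 1 ≥ 1, so the series converges in ℤ_19 to 1/(1 − a) = 1/(1 − 1672) = -1/1671. Expand this rational in ℤ_19: compute digits iteratively via d_i = x_i mod 19, x_{i+1} = (x_i − d_i)/19. The first 4 digits are (1, 12, 15, 7).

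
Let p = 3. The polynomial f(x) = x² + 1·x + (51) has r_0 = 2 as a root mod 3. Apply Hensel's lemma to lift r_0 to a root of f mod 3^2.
r_1 = 5 (mod 9)

Hensel: r_{i+1} = r_i − f(r_i)·(f′(r_i))^{-1} mod 3^{i+2}, f′(x) = 2x + 1. Iterate:
  r_0 = 2 (mod 3)
  r_1 = 5 (mod 9)
Final: r = 5 satisfies f(r) ≡ 0 mod 3^2.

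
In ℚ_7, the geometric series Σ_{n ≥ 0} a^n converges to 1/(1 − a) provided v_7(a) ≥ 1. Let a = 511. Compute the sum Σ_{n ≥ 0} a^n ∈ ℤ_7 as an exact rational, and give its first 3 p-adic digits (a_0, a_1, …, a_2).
Σ a^n = 1/(1 − a) = -1/510;  first 3 digits = (1, 3, 5)

v_7(a) = 1 ≥ 1, so the series converges in ℤ_7 to 1/(1 − a) = 1/(1 − 511) = -1/510. Expand this rational in ℤ_7: compute digits iteratively via d_i = x_i mod 7, x_{i+1} = (x_i − d_i)/7. The first 3 digits are (1, 3, 5).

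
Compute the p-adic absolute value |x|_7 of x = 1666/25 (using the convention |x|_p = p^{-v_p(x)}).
|1666/25|_7 = 1/49

Step 1 — compute v_7(x) by factoring powers of 7 out of the numerator and denominator: v_7(1666/25) = 2. Step 2 — apply |x|_p = p^{-v_p(x)} = 7^{-2} = 1/49.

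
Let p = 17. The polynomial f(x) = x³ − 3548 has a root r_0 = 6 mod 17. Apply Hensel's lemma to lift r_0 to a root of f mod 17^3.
r_2 = 1043 (mod 4913)

Hensel: r_{i+1} = r_i − f(r_i)/f′(r_i) mod 17^{i+2}, where f′(x) = 3x². Iterate:
  r_0 = 6 (mod 17)
  r_1 = 176 (mod 289)
  r_2 = 1043 (mod 4913)
Final: r = 1043 with f(r) ≡ 0 mod 17^3.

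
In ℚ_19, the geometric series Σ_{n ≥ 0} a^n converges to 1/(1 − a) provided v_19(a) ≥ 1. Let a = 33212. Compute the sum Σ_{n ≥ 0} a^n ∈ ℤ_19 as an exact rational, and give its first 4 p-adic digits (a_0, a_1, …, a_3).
Σ a^n = 1/(1 − a) = -1/33211;  first 4 digits = (1, 0, 16, 4)

v_19(a) = 2 ≥ 1, so the series converges in ℤ_19 to 1/(1 − a) = 1/(1 − 33212) = -1/33211. Expand this rational in ℤ_19: compute digits iteratively via d_i = x_i mod 19, x_{i+1} = (x_i − d_i)/19. The first 4 digits are (1, 0, 16, 4).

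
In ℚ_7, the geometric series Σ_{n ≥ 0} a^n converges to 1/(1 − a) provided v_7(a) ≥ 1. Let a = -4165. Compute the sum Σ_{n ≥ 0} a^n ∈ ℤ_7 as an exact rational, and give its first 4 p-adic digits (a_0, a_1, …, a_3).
Σ a^n = 1/(1 − a) = 1/4166;  first 4 digits = (1, 0, 6, 1)

v_7(a) = 2 ≥ 1, so the series converges in ℤ_7 to 1/(1 − a) = 1/(1 − (-4165)) = 1/4166. Expand this rational in ℤ_7: compute digits iteratively via d_i = x_i mod 7, x_{i+1} = (x_i − d_i)/7. The first 4 digits are (1, 0, 6, 1).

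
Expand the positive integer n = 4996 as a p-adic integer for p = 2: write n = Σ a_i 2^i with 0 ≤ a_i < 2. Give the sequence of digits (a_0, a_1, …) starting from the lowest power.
(a_0, a_1, …) = (0, 0, 1, 0, 0, 0, 0, 1, 1, 1, 0, 0, 1)

Repeated division by 2 gives the digits low-to-high: 4996 = 1·2^2 + 1·2^7 + 1·2^8 + 1·2^9 + 1·2^12. Digit sequence: (0, 0, 1, 0, 0, 0, 0, 1, 1, 1, 0, 0, 1).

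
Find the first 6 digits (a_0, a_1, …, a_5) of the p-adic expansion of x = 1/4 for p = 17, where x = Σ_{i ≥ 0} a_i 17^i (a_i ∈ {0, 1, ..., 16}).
(a_0, …, a_5) = (13, 12, 12, 12, 12, 12)

v_17(1/4) = 0 (numerator and denominator both coprime to 17), so x ∈ ℤ_17^×. Compute digits iteratively via a_i = x_i mod 17, x_{i+1} = (x_i − a_i)/17, with x_0 = x:
  x_0 = 1/4;  a_0 = 13;  x_1 = (x_0 − 13)/17 = -3/4
  x_1 = -3/4;  a_1 = 12;  x_2 = (x_1 − 12)/17 = -3/4
  x_2 = -3/4;  a_2 = 12;  x_3 = (x_2 − 12)/17 = -3/4
  x_3 = -3/4;  a_3 = 12;  x_4 = (x_3 − 12)/17 = -3/4
  x_4 = -3/4;  a_4 = 12;  x_5 = (x_4 − 12)/17 = -3/4
  x_5 = -3/4;  a_5 = 12;  x_6 = (x_5 − 12)/17 = -3/4
Digits: (13, 12, 12, 12, 12, 12).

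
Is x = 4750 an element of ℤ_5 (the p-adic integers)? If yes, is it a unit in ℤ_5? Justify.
x ∈ ℤ_5 but not a unit; v_5(x) = 3 > 0

ℤ_5 = {x ∈ ℚ_5 : v_5(x) ≥ 0} and ℤ_5^× = {x ∈ ℤ_5 : v_5(x) = 0}. Here v_5(4750) = v_5(num) − v_5(den) = 3; compare against these criteria.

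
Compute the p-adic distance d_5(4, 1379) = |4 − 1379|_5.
d_5(4, 1379) = 1/125

Step 1 — x − y = 4 − 1379 = -1375. Step 2 — v_5(-1375) = 3 (factor: -1375 = −(5^3 · 11); the sign does not affect v_p). Step 3 — |x − y|_5 = 5^{-3} = 1/125.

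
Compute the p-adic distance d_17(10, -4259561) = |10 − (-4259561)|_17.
d_17(10, -4259561) = 1/1419857

Step 1 — x − y = 10 − (-4259561) = 4259571. Step 2 — v_17(4259571) = 5 (factor: 4259571 = (17^5 · 3); the sign does not affect v_p). Step 3 — |x − y|_17 = 17^{-5} = 1/1419857.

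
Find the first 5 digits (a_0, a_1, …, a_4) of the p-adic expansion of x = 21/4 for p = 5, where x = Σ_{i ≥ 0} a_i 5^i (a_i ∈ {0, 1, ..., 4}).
(a_0, …, a_4) = (4, 4, 3, 3, 3)

v_5(21/4) = 0 (numerator and denominator both coprime to 5), so x ∈ ℤ_5^×. Compute digits iteratively via a_i = x_i mod 5, x_{i+1} = (x_i − a_i)/5, with x_0 = x:
  x_0 = 21/4;  a_0 = 4;  x_1 = (x_0 − 4)/5 = 1/4
  x_1 = 1/4;  a_1 = 4;  x_2 = (x_1 − 4)/5 = -3/4
  x_2 = -3/4;  a_2 = 3;  x_3 = (x_2 − 3)/5 = -3/4
  x_3 = -3/4;  a_3 = 3;  x_4 = (x_3 − 3)/5 = -3/4
  x_4 = -3/4;  a_4 = 3;  x_5 = (x_4 − 3)/5 = -3/4
Digits: (4, 4, 3, 3, 3).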